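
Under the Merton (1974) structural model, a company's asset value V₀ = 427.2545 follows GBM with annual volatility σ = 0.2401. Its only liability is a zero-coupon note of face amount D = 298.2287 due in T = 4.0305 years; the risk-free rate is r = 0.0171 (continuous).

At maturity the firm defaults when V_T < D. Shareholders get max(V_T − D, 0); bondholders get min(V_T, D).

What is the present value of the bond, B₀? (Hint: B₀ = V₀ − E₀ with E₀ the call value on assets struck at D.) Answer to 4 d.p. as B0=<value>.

d₁ = [ln(V₀/D) + (r + σ²/2)T] / (σ√T)
   = [ln(427.2545/298.2287) + (0.0171 + 0.5·0.2401²)·4.0305] / (0.2401·√4.0305)
   = [0.359519 + 0.185097] / 0.482027 = 1.129845
d₂ = d₁ − σ√T = 1.129845 − 0.482027 = 0.647817
N(d₁) = 0.870729,  N(d₂) = 0.741448,  e^(−rT) = 0.933400
E₀ = V₀·N(d₁) − D·e^(−rT)·N(d₂)
   = 427.2545·0.870729 − 298.2287·0.933400·0.741448 = 165.628434
B₀ = V₀ − E₀ = 427.2545 − 165.628434 = 261.626066

B0=261.6261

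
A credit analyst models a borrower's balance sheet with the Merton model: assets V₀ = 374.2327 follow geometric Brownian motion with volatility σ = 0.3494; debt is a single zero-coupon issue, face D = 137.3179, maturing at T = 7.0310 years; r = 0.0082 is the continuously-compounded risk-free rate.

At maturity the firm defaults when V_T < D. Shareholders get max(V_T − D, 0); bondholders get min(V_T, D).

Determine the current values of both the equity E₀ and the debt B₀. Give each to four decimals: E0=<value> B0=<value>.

d₁ = [ln(V₀/D) + (r + σ²/2)T] / (σ√T)
   = [ln(374.2327/137.3179) + (0.0082 + 0.5·0.3494²)·7.0310] / (0.3494·√7.0310)
   = [1.002579 + 0.486828] / 0.926470 = 1.607614
d₂ = d₁ − σ√T = 1.607614 − 0.926470 = 0.681144
N(d₁) = 0.946040,  N(d₂) = 0.752110,  e^(−rT) = 0.943976
E₀ = V₀·N(d₁) − D·e^(−rT)·N(d₂)
   = 374.2327·0.946040 − 137.3179·0.943976·0.752110 = 256.547041
B₀ = V₀ − E₀ = 374.2327 − 256.547041 = 117.685659

E0=256.5470 B0=117.6857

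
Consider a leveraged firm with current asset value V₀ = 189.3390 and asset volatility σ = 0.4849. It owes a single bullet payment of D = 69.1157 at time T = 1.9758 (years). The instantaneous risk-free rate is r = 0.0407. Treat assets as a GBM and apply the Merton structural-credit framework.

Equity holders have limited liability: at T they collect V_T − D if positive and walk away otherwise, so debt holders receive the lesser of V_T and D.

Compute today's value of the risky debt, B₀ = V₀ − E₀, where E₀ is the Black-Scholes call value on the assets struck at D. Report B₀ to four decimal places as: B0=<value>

B0=62.0937

d₁ = [ln(V₀/D) + (r + σ²/2)T] / (σ√T)
   = [ln(189.3390/69.1157) + (0.0407 + 0.5·0.4849²)·1.9758] / (0.4849·√1.9758)
   = [1.007757 + 0.312698] / 0.681591 = 1.937314
d₂ = d₁ − σ√T = 1.937314 − 0.681591 = 1.255723
N(d₁) = 0.973647,  N(d₂) = 0.895392,  e^(−rT) = 0.922733
E₀ = V₀·N(d₁) − D·e^(−rT)·N(d₂)
   = 189.3390·0.973647 − 69.1157·0.922733·0.895392 = 127.245324
B₀ = V₀ − E₀ = 189.3390 − 127.245324 = 62.093676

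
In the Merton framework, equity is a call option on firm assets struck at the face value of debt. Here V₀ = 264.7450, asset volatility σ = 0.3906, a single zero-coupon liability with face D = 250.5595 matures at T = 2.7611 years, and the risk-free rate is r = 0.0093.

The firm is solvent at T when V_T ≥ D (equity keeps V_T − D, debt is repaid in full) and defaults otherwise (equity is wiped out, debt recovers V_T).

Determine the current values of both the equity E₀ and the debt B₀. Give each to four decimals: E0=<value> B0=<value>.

E0=75.5048 B0=189.2402

d₁ = [ln(V₀/D) + (r + σ²/2)T] / (σ√T)
   = [ln(264.7450/250.5595) + (0.0093 + 0.5·0.3906²)·2.7611] / (0.3906·√2.7611)
   = [0.055071 + 0.236306] / 0.649043 = 0.448934
d₂ = d₁ − σ√T = 0.448934 − 0.649043 = -0.200109
N(d₁) = 0.673260,  N(d₂) = 0.420698,  e^(−rT) = 0.974649
E₀ = V₀·N(d₁) − D·e^(−rT)·N(d₂)
   = 264.7450·0.673260 − 250.5595·0.974649·0.420698 = 75.504776
B₀ = V₀ − E₀ = 264.7450 − 75.504776 = 189.240224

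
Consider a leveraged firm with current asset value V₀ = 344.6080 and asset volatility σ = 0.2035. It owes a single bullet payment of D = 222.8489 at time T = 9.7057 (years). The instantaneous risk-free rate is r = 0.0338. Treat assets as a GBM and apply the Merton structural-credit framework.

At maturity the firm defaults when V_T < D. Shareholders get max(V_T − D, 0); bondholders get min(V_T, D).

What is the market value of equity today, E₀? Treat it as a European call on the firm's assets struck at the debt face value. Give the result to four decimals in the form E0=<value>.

d₁ = [ln(V₀/D) + (r + σ²/2)T] / (σ√T)
   = [ln(344.6080/222.8489) + (0.0338 + 0.5·0.2035²)·9.7057] / (0.2035·√9.7057)
   = [0.435914 + 0.529020] / 0.633983 = 1.522017
d₂ = d₁ − σ√T = 1.522017 − 0.633983 = 0.888034
N(d₁) = 0.935998,  N(d₂) = 0.812739,  e^(−rT) = 0.720325
E₀ = V₀·N(d₁) − D·e^(−rT)·N(d₂)
   = 344.6080·0.935998 − 222.8489·0.720325·0.812739 = 192.088476

E0=192.0885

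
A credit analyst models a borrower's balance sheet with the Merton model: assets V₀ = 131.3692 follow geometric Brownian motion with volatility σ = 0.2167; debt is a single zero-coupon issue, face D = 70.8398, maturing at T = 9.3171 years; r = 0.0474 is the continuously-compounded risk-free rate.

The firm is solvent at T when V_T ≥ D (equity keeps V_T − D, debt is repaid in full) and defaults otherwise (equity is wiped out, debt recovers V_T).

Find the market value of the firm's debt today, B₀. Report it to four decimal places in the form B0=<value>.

B0=44.4105

d₁ = [ln(V₀/D) + (r + σ²/2)T] / (σ√T)
   = [ln(131.3692/70.8398) + (0.0474 + 0.5·0.2167²)·9.3171] / (0.2167·√9.3171)
   = [0.617591 + 0.660391] / 0.661453 = 1.932081
d₂ = d₁ − σ√T = 1.932081 − 0.661453 = 1.270627
N(d₁) = 0.973325,  N(d₂) = 0.898069,  e^(−rT) = 0.642987
E₀ = V₀·N(d₁) − D·e^(−rT)·N(d₂)
   = 131.3692·0.973325 − 70.8398·0.642987·0.898069 = 86.958723
B₀ = V₀ − E₀ = 131.3692 − 86.958723 = 44.410477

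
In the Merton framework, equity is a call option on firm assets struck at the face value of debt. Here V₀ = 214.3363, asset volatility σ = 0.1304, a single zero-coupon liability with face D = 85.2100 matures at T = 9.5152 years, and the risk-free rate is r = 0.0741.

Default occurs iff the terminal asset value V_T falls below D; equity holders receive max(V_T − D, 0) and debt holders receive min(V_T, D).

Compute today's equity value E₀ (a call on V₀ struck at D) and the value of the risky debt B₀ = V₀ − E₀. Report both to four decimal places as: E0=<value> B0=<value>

d₁ = [ln(V₀/D) + (r + σ²/2)T] / (σ√T)
   = [ln(214.3363/85.2100) + (0.0741 + 0.5·0.1304²)·9.5152] / (0.1304·√9.5152)
   = [0.922427 + 0.785975] / 0.402241 = 4.247210
d₂ = d₁ − σ√T = 4.247210 − 0.402241 = 3.844969
N(d₁) = 0.999989,  N(d₂) = 0.999940,  e^(−rT) = 0.494071
E₀ = V₀·N(d₁) − D·e^(−rT)·N(d₂)
   = 214.3363·0.999989 − 85.2100·0.494071·0.999940 = 172.236740
B₀ = V₀ − E₀ = 214.3363 − 172.236740 = 42.099560

E0=172.2367 B0=42.0996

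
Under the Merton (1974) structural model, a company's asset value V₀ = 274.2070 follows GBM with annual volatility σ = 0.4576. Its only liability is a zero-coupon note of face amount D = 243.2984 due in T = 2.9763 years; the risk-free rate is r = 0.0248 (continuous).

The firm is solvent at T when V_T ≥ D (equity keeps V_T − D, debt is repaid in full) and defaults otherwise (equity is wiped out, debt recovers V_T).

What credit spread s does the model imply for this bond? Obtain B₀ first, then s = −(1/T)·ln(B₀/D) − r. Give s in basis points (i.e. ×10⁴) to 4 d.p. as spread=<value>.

spread=933.6083

d₁ = [ln(V₀/D) + (r + σ²/2)T] / (σ√T)
   = [ln(274.2070/243.2984) + (0.0248 + 0.5·0.4576²)·2.9763] / (0.4576·√2.9763)
   = [0.119595 + 0.385428] / 0.789450 = 0.639714
d₂ = d₁ − σ√T = 0.639714 − 0.789450 = -0.149735
N(d₁) = 0.738821,  N(d₂) = 0.440487,  e^(−rT) = 0.928846
E₀ = V₀·N(d₁) − D·e^(−rT)·N(d₂)
   = 274.2070·0.738821 − 243.2984·0.928846·0.440487 = 103.045664
B₀ = V₀ − E₀ = 274.2070 − 103.045664 = 171.161336
spread = −(1/T)·ln(B₀/D) − r = −(1/2.9763)·ln(171.161336/243.2984) − 0.0248 = 0.09336083
in basis points: 0.09336083 × 10⁴ = 933.6083 bp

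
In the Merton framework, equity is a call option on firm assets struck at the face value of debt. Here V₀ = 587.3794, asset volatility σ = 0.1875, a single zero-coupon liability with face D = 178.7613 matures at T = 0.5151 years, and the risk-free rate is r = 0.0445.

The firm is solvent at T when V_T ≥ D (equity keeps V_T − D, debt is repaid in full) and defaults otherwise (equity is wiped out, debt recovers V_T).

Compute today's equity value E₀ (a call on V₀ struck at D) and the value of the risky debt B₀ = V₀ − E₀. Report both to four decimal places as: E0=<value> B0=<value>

E0=412.6691 B0=174.7103

d₁ = [ln(V₀/D) + (r + σ²/2)T] / (σ√T)
   = [ln(587.3794/178.7613) + (0.0445 + 0.5·0.1875²)·0.5151] / (0.1875·√0.5151)
   = [1.189620 + 0.031976] / 0.134570 = 9.077799
d₂ = d₁ − σ√T = 9.077799 − 0.134570 = 8.943229
N(d₁) = 1.000000,  N(d₂) = 1.000000,  e^(−rT) = 0.977339
E₀ = V₀·N(d₁) − D·e^(−rT)·N(d₂)
   = 587.3794·1.000000 − 178.7613·0.977339·1.000000 = 412.669052
B₀ = V₀ − E₀ = 587.3794 − 412.669052 = 174.710348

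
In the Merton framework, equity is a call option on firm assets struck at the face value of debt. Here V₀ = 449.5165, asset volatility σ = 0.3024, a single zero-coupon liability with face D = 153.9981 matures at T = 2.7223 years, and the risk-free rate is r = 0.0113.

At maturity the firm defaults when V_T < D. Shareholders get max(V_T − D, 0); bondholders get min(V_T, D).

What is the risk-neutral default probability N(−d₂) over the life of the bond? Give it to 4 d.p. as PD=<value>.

PD=0.0250

d₁ = [ln(V₀/D) + (r + σ²/2)T] / (σ√T)
   = [ln(449.5165/153.9981) + (0.0113 + 0.5·0.3024²)·2.7223] / (0.3024·√2.7223)
   = [1.071232 + 0.155233] / 0.498942 = 2.458134
d₂ = d₁ − σ√T = 2.458134 − 0.498942 = 1.959193
risk-neutral PD = N(−d₂) = N(-1.959193) = 0.025045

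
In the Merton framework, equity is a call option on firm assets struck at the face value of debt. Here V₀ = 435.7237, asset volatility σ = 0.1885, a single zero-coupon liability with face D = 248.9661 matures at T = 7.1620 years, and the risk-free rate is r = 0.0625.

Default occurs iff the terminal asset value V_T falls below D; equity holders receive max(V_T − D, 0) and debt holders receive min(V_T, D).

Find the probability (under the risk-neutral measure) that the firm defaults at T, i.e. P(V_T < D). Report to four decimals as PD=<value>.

d₁ = [ln(V₀/D) + (r + σ²/2)T] / (σ√T)
   = [ln(435.7237/248.9661) + (0.0625 + 0.5·0.1885²)·7.1620] / (0.1885·√7.1620)
   = [0.559692 + 0.574866] / 0.504462 = 2.249044
d₂ = d₁ − σ√T = 2.249044 − 0.504462 = 1.744582
risk-neutral PD = N(−d₂) = N(-1.744582) = 0.040529

PD=0.0405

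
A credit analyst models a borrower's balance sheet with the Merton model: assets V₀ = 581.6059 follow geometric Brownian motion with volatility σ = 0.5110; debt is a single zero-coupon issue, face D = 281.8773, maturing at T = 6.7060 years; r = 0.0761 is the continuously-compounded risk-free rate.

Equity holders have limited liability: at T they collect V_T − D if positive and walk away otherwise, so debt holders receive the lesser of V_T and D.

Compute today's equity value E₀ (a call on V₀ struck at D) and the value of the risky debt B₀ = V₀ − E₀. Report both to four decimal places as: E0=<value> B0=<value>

E0=446.6859 B0=134.9200

d₁ = [ln(V₀/D) + (r + σ²/2)T] / (σ√T)
   = [ln(581.6059/281.8773) + (0.0761 + 0.5·0.5110²)·6.7060] / (0.5110·√6.7060)
   = [0.724321 + 1.385865] / 1.323283 = 1.594660
d₂ = d₁ − σ√T = 1.594660 − 1.323283 = 0.271377
N(d₁) = 0.944606,  N(d₂) = 0.606950,  e^(−rT) = 0.600299
E₀ = V₀·N(d₁) − D·e^(−rT)·N(d₂)
   = 581.6059·0.944606 − 281.8773·0.600299·0.606950 = 446.685925
B₀ = V₀ − E₀ = 581.6059 − 446.685925 = 134.919975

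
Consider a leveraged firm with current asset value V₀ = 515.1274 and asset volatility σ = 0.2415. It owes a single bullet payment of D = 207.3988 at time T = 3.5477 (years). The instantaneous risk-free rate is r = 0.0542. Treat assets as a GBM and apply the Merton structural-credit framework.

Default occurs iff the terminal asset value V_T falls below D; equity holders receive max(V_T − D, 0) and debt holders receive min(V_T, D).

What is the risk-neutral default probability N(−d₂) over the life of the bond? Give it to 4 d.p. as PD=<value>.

PD=0.0141

d₁ = [ln(V₀/D) + (r + σ²/2)T] / (σ√T)
   = [ln(515.1274/207.3988) + (0.0542 + 0.5·0.2415²)·3.5477] / (0.2415·√3.5477)
   = [0.909771 + 0.295740] / 0.454873 = 2.650212
d₂ = d₁ − σ√T = 2.650212 − 0.454873 = 2.195338
risk-neutral PD = N(−d₂) = N(-2.195338) = 0.014070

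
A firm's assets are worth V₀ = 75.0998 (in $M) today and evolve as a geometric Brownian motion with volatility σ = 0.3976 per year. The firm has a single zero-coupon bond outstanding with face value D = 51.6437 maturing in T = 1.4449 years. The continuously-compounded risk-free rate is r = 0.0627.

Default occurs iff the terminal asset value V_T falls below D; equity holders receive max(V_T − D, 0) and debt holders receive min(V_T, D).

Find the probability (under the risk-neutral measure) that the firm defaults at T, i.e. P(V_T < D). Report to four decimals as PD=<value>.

PD=0.2315

d₁ = [ln(V₀/D) + (r + σ²/2)T] / (σ√T)
   = [ln(75.0998/51.6437) + (0.0627 + 0.5·0.3976²)·1.4449] / (0.3976·√1.4449)
   = [0.374450 + 0.204804] / 0.477931 = 1.212003
d₂ = d₁ − σ√T = 1.212003 − 0.477931 = 0.734072
risk-neutral PD = N(−d₂) = N(-0.734072) = 0.231452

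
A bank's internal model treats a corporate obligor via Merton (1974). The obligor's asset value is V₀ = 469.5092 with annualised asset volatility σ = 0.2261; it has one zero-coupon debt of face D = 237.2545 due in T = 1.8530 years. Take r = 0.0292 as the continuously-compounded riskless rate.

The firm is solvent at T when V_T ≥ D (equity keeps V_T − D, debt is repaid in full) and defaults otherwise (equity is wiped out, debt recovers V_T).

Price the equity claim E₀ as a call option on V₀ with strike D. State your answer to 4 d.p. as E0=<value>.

E0=245.0255

d₁ = [ln(V₀/D) + (r + σ²/2)T] / (σ√T)
   = [ln(469.5092/237.2545) + (0.0292 + 0.5·0.2261²)·1.8530] / (0.2261·√1.8530)
   = [0.682554 + 0.101471] / 0.307778 = 2.547371
d₂ = d₁ − σ√T = 2.547371 − 0.307778 = 2.239592
N(d₁) = 0.994573,  N(d₂) = 0.987441,  e^(−rT) = 0.947330
E₀ = V₀·N(d₁) − D·e^(−rT)·N(d₂)
   = 469.5092·0.994573 − 237.2545·0.947330·0.987441 = 245.025547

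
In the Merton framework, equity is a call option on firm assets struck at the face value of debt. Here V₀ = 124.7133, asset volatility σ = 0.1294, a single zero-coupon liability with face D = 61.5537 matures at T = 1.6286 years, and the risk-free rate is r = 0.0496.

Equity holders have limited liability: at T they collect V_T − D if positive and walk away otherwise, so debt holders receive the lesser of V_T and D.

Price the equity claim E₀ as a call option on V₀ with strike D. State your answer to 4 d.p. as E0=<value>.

E0=67.9363

d₁ = [ln(V₀/D) + (r + σ²/2)T] / (σ√T)
   = [ln(124.7133/61.5537) + (0.0496 + 0.5·0.1294²)·1.6286] / (0.1294·√1.6286)
   = [0.706108 + 0.094413] / 0.165136 = 4.847650
d₂ = d₁ − σ√T = 4.847650 − 0.165136 = 4.682514
N(d₁) = 0.999999,  N(d₂) = 0.999999,  e^(−rT) = 0.922398
E₀ = V₀·N(d₁) − D·e^(−rT)·N(d₂)
   = 124.7133·0.999999 − 61.5537·0.922398·0.999999 = 67.936297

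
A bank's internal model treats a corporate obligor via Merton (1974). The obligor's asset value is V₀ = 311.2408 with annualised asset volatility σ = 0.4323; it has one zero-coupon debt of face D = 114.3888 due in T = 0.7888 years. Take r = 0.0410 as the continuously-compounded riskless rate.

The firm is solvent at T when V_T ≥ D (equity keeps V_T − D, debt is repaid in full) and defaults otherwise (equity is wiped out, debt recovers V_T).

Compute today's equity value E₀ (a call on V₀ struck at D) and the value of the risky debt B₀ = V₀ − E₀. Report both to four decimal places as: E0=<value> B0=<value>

E0=200.5688 B0=110.6720

d₁ = [ln(V₀/D) + (r + σ²/2)T] / (σ√T)
   = [ln(311.2408/114.3888) + (0.0410 + 0.5·0.4323²)·0.7888] / (0.4323·√0.7888)
   = [1.000964 + 0.106048] / 0.383945 = 2.883257
d₂ = d₁ − σ√T = 2.883257 − 0.383945 = 2.499312
N(d₁) = 0.998032,  N(d₂) = 0.993778,  e^(−rT) = 0.968177
E₀ = V₀·N(d₁) − D·e^(−rT)·N(d₂)
   = 311.2408·0.998032 − 114.3888·0.968177·0.993778 = 200.568791
B₀ = V₀ − E₀ = 311.2408 − 200.568791 = 110.672009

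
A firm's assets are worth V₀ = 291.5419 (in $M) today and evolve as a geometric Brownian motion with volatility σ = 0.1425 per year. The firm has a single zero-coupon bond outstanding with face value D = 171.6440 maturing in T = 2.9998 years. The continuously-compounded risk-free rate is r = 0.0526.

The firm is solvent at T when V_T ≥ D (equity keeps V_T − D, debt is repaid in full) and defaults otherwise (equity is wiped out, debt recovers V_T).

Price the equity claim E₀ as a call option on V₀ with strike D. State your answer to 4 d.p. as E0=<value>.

d₁ = [ln(V₀/D) + (r + σ²/2)T] / (σ√T)
   = [ln(291.5419/171.6440) + (0.0526 + 0.5·0.1425²)·2.9998] / (0.1425·√2.9998)
   = [0.529761 + 0.188247] / 0.246809 = 2.909164
d₂ = d₁ − σ√T = 2.909164 − 0.246809 = 2.662355
N(d₁) = 0.998188,  N(d₂) = 0.996120,  e^(−rT) = 0.854030
E₀ = V₀·N(d₁) − D·e^(−rT)·N(d₂)
   = 291.5419·0.998188 − 171.6440·0.854030·0.996120 = 144.993318

E0=144.9933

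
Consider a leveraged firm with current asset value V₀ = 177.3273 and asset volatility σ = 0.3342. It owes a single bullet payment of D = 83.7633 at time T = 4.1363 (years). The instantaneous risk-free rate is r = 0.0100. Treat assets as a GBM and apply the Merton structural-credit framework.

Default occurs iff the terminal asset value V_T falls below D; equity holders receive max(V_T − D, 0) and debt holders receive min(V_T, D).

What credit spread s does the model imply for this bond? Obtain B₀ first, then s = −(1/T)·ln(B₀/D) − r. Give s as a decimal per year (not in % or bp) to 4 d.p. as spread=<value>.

d₁ = [ln(V₀/D) + (r + σ²/2)T] / (σ√T)
   = [ln(177.3273/83.7633) + (0.0100 + 0.5·0.3342²)·4.1363] / (0.3342·√4.1363)
   = [0.750002 + 0.272354] / 0.679692 = 1.504145
d₂ = d₁ − σ√T = 1.504145 − 0.679692 = 0.824453
N(d₁) = 0.933728,  N(d₂) = 0.795159,  e^(−rT) = 0.959481
E₀ = V₀·N(d₁) − D·e^(−rT)·N(d₂)
   = 177.3273·0.933728 − 83.7633·0.959481·0.795159 = 101.669128
B₀ = V₀ − E₀ = 177.3273 − 101.669128 = 75.658172
spread = −(1/T)·ln(B₀/D) − r = −(1/4.1363)·ln(75.658172/83.7633) − 0.0100 = 0.01460400

spread=0.0146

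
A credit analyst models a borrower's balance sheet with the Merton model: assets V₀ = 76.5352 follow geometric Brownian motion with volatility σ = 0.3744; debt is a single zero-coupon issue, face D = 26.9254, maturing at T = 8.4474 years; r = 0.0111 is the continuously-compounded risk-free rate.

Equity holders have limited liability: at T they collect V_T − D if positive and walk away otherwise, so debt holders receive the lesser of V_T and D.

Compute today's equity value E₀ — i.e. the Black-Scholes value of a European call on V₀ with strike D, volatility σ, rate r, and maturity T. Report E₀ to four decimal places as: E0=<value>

d₁ = [ln(V₀/D) + (r + σ²/2)T] / (σ√T)
   = [ln(76.5352/26.9254) + (0.0111 + 0.5·0.3744²)·8.4474] / (0.3744·√8.4474)
   = [1.044681 + 0.685825] / 1.088172 = 1.590287
d₂ = d₁ − σ√T = 1.590287 − 1.088172 = 0.502116
N(d₁) = 0.944115,  N(d₂) = 0.692207,  e^(−rT) = 0.910496
E₀ = V₀·N(d₁) − D·e^(−rT)·N(d₂)
   = 76.5352·0.944115 − 26.9254·0.910496·0.692207 = 55.288256

E0=55.2883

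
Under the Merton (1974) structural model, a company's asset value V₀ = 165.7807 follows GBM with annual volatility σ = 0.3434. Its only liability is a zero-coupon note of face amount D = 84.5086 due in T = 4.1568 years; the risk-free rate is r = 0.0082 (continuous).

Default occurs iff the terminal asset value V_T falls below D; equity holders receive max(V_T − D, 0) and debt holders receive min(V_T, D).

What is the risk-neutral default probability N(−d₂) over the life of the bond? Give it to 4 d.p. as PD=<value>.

d₁ = [ln(V₀/D) + (r + σ²/2)T] / (σ√T)
   = [ln(165.7807/84.5086) + (0.0082 + 0.5·0.3434²)·4.1568] / (0.3434·√4.1568)
   = [0.673813 + 0.279178] / 0.700132 = 1.361159
d₂ = d₁ − σ√T = 1.361159 − 0.700132 = 0.661027
risk-neutral PD = N(−d₂) = N(-0.661027) = 0.254298

PD=0.2543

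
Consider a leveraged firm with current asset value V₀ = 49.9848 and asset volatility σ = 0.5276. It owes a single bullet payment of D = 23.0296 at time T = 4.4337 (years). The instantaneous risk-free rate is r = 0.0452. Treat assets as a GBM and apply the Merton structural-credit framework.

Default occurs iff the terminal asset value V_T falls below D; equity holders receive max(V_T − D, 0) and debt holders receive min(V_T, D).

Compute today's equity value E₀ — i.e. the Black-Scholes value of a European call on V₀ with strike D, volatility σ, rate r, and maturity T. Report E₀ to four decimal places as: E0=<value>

d₁ = [ln(V₀/D) + (r + σ²/2)T] / (σ√T)
   = [ln(49.9848/23.0296) + (0.0452 + 0.5·0.5276²)·4.4337] / (0.5276·√4.4337)
   = [0.774939 + 0.817490] / 1.110933 = 1.433415
d₂ = d₁ − σ√T = 1.433415 − 1.110933 = 0.322482
N(d₁) = 0.924130,  N(d₂) = 0.626456,  e^(−rT) = 0.818401
E₀ = V₀·N(d₁) − D·e^(−rT)·N(d₂)
   = 49.9848·0.924130 − 23.0296·0.818401·0.626456 = 34.385377

E0=34.3854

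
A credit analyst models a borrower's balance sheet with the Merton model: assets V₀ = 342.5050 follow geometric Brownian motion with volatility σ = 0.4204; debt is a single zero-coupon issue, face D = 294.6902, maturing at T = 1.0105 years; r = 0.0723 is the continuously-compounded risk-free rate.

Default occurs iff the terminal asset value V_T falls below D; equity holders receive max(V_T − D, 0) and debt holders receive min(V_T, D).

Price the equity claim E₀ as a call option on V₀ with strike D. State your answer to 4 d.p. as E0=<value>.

d₁ = [ln(V₀/D) + (r + σ²/2)T] / (σ√T)
   = [ln(342.5050/294.6902) + (0.0723 + 0.5·0.4204²)·1.0105] / (0.4204·√1.0105)
   = [0.150362 + 0.162355] / 0.422601 = 0.739980
d₂ = d₁ − σ√T = 0.739980 − 0.422601 = 0.317379
N(d₁) = 0.770344,  N(d₂) = 0.624522,  e^(−rT) = 0.929546
E₀ = V₀·N(d₁) − D·e^(−rT)·N(d₂)
   = 342.5050·0.770344 − 294.6902·0.929546·0.624522 = 92.772595

E0=92.7726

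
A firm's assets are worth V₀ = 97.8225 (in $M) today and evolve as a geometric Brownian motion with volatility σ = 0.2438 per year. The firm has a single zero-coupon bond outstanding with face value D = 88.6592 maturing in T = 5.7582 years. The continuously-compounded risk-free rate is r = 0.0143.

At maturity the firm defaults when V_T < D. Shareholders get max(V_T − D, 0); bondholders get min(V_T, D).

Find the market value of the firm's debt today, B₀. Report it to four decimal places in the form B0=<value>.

d₁ = [ln(V₀/D) + (r + σ²/2)T] / (σ√T)
   = [ln(97.8225/88.6592) + (0.0143 + 0.5·0.2438²)·5.7582] / (0.2438·√5.7582)
   = [0.098355 + 0.253471] / 0.585029 = 0.601383
d₂ = d₁ − σ√T = 0.601383 − 0.585029 = 0.016355
N(d₁) = 0.726208,  N(d₂) = 0.506524,  e^(−rT) = 0.920957
E₀ = V₀·N(d₁) − D·e^(−rT)·N(d₂)
   = 97.8225·0.726208 − 88.6592·0.920957·0.506524 = 29.681087
B₀ = V₀ − E₀ = 97.8225 − 29.681087 = 68.141413

B0=68.1414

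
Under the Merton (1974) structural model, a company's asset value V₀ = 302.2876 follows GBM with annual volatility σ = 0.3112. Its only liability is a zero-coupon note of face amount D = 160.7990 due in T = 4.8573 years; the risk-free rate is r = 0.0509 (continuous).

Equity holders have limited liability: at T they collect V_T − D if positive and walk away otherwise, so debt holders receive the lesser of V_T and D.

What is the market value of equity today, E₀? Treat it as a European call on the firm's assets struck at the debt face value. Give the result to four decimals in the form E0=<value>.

d₁ = [ln(V₀/D) + (r + σ²/2)T] / (σ√T)
   = [ln(302.2876/160.7990) + (0.0509 + 0.5·0.3112²)·4.8573] / (0.3112·√4.8573)
   = [0.631224 + 0.482440] / 0.685862 = 1.623742
d₂ = d₁ − σ√T = 1.623742 − 0.685862 = 0.937880
N(d₁) = 0.947785,  N(d₂) = 0.825847,  e^(−rT) = 0.780956
E₀ = V₀·N(d₁) − D·e^(−rT)·N(d₂)
   = 302.2876·0.947785 − 160.7990·0.780956·0.825847 = 182.796209

E0=182.7962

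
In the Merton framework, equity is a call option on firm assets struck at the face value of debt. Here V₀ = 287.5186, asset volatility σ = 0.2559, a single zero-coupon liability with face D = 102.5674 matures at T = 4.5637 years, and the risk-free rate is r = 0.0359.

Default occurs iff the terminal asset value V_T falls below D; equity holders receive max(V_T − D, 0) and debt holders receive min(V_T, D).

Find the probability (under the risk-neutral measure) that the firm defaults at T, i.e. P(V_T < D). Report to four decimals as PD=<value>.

d₁ = [ln(V₀/D) + (r + σ²/2)T] / (σ√T)
   = [ln(287.5186/102.5674) + (0.0359 + 0.5·0.2559²)·4.5637] / (0.2559·√4.5637)
   = [1.030767 + 0.313263] / 0.546675 = 2.458558
d₂ = d₁ − σ√T = 2.458558 − 0.546675 = 1.911883
risk-neutral PD = N(−d₂) = N(-1.911883) = 0.027946

PD=0.0279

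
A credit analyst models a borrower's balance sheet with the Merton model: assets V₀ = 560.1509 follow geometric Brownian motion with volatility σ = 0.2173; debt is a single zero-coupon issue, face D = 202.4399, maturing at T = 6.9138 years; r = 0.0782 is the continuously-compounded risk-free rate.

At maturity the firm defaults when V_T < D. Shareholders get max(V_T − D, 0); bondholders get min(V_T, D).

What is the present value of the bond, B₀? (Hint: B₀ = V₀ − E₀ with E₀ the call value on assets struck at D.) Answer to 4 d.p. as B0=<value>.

B0=117.7564

d₁ = [ln(V₀/D) + (r + σ²/2)T] / (σ√T)
   = [ln(560.1509/202.4399) + (0.0782 + 0.5·0.2173²)·6.9138] / (0.2173·√6.9138)
   = [1.017763 + 0.703892] / 0.571371 = 3.013200
d₂ = d₁ − σ√T = 3.013200 − 0.571371 = 2.441829
N(d₁) = 0.998707,  N(d₂) = 0.992693,  e^(−rT) = 0.582364
E₀ = V₀·N(d₁) − D·e^(−rT)·N(d₂)
   = 560.1509·0.998707 − 202.4399·0.582364·0.992693 = 442.394514
B₀ = V₀ − E₀ = 560.1509 − 442.394514 = 117.756386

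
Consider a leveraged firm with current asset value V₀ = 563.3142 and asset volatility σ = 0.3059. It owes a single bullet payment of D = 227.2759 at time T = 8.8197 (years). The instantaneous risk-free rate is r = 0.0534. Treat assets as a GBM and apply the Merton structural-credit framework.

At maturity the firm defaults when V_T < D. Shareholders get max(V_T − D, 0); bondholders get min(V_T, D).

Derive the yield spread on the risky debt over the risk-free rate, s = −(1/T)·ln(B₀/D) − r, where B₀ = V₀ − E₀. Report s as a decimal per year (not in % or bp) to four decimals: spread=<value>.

d₁ = [ln(V₀/D) + (r + σ²/2)T] / (σ√T)
   = [ln(563.3142/227.2759) + (0.0534 + 0.5·0.3059²)·8.8197] / (0.3059·√8.8197)
   = [0.907673 + 0.883623] / 0.908461 = 1.971791
d₂ = d₁ − σ√T = 1.971791 − 0.908461 = 1.063330
N(d₁) = 0.975683,  N(d₂) = 0.856184,  e^(−rT) = 0.624395
E₀ = V₀·N(d₁) − D·e^(−rT)·N(d₂)
   = 563.3142·0.975683 − 227.2759·0.624395·0.856184 = 428.115237
B₀ = V₀ − E₀ = 563.3142 − 428.115237 = 135.198963
spread = −(1/T)·ln(B₀/D) − r = −(1/8.8197)·ln(135.198963/227.2759) − 0.0534 = 0.00549284

spread=0.0055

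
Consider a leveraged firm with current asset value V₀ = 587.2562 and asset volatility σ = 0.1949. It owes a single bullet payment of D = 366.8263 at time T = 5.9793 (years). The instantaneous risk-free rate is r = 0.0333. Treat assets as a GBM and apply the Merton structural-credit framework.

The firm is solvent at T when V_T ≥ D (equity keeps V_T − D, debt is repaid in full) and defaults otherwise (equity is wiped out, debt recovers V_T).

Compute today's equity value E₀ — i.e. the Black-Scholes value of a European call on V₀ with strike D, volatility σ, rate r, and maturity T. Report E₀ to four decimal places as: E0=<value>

E0=293.7715

d₁ = [ln(V₀/D) + (r + σ²/2)T] / (σ√T)
   = [ln(587.2562/366.8263) + (0.0333 + 0.5·0.1949²)·5.9793] / (0.1949·√5.9793)
   = [0.470573 + 0.312676] / 0.476581 = 1.643473
d₂ = d₁ − σ√T = 1.643473 − 0.476581 = 1.166891
N(d₁) = 0.949857,  N(d₂) = 0.878373,  e^(−rT) = 0.819459
E₀ = V₀·N(d₁) − D·e^(−rT)·N(d₂)
   = 587.2562·0.949857 − 366.8263·0.819459·0.878373 = 293.771488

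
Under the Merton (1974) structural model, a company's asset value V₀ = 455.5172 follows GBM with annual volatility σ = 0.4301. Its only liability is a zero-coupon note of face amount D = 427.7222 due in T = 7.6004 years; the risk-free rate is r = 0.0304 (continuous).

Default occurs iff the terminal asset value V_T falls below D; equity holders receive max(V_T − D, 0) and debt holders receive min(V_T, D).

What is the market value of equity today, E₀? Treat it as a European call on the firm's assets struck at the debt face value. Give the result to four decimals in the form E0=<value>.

d₁ = [ln(V₀/D) + (r + σ²/2)T] / (σ√T)
   = [ln(455.5172/427.7222) + (0.0304 + 0.5·0.4301²)·7.6004] / (0.4301·√7.6004)
   = [0.062960 + 0.934036] / 1.185735 = 0.840825
d₂ = d₁ − σ√T = 0.840825 − 1.185735 = -0.344910
N(d₁) = 0.799777,  N(d₂) = 0.365081,  e^(−rT) = 0.793698
E₀ = V₀·N(d₁) − D·e^(−rT)·N(d₂)
   = 455.5172·0.799777 − 427.7222·0.793698·0.365081 = 240.373657

E0=240.3737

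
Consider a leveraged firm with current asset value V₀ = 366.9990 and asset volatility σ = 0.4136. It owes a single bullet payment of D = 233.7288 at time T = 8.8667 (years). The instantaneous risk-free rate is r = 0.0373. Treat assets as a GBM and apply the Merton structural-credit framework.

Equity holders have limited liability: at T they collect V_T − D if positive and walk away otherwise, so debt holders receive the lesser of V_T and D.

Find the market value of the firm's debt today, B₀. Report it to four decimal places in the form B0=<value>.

d₁ = [ln(V₀/D) + (r + σ²/2)T] / (σ√T)
   = [ln(366.9990/233.7288) + (0.0373 + 0.5·0.4136²)·8.8667] / (0.4136·√8.8667)
   = [0.451198 + 1.089119] / 1.231577 = 1.250686
d₂ = d₁ − σ√T = 1.250686 − 1.231577 = 0.019109
N(d₁) = 0.894476,  N(d₂) = 0.507623,  e^(−rT) = 0.718401
E₀ = V₀·N(d₁) − D·e^(−rT)·N(d₂)
   = 366.9990·0.894476 − 233.7288·0.718401·0.507623 = 243.036168
B₀ = V₀ − E₀ = 366.9990 − 243.036168 = 123.962832

B0=123.9628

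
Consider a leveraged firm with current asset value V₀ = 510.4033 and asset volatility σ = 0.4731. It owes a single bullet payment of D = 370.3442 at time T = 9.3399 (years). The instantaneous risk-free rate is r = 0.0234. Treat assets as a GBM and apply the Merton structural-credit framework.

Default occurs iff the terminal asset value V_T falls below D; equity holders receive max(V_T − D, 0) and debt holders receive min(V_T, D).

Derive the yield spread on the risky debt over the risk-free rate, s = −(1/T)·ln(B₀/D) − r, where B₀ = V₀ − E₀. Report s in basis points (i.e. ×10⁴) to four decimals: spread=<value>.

d₁ = [ln(V₀/D) + (r + σ²/2)T] / (σ√T)
   = [ln(510.4033/370.3442) + (0.0234 + 0.5·0.4731²)·9.3399] / (0.4731·√9.3399)
   = [0.320768 + 1.263799] / 1.445853 = 1.095939
d₂ = d₁ − σ√T = 1.095939 − 1.445853 = -0.349913
N(d₁) = 0.863447,  N(d₂) = 0.363202,  e^(−rT) = 0.803680
E₀ = V₀·N(d₁) − D·e^(−rT)·N(d₂)
   = 510.4033·0.863447 − 370.3442·0.803680·0.363202 = 332.603570
B₀ = V₀ − E₀ = 510.4033 − 332.603570 = 177.799730
spread = −(1/T)·ln(B₀/D) − r = −(1/9.3399)·ln(177.799730/370.3442) − 0.0234 = 0.05516348
in basis points: 0.05516348 × 10⁴ = 551.6348 bp

spread=551.6348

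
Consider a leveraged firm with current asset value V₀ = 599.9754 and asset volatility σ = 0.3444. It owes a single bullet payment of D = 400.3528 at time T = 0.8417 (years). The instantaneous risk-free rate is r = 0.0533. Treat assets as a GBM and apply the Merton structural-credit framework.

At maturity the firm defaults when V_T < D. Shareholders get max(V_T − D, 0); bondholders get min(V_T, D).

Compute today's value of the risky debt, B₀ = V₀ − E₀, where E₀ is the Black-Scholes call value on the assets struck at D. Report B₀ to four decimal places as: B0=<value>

B0=377.5505

d₁ = [ln(V₀/D) + (r + σ²/2)T] / (σ√T)
   = [ln(599.9754/400.3528) + (0.0533 + 0.5·0.3444²)·0.8417] / (0.3444·√0.8417)
   = [0.404542 + 0.094780] / 0.315967 = 1.580300
d₂ = d₁ − σ√T = 1.580300 − 0.315967 = 1.264333
N(d₁) = 0.942981,  N(d₂) = 0.896945,  e^(−rT) = 0.956129
E₀ = V₀·N(d₁) − D·e^(−rT)·N(d₂)
   = 599.9754·0.942981 − 400.3528·0.956129·0.896945 = 222.424903
B₀ = V₀ − E₀ = 599.9754 − 222.424903 = 377.550497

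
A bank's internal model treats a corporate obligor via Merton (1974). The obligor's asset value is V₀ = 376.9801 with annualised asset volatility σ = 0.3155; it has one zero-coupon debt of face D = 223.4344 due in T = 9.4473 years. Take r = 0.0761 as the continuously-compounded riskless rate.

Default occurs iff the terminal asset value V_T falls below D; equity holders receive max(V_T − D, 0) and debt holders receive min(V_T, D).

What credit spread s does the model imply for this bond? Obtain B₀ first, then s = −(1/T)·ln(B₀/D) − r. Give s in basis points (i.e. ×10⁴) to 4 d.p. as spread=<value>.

d₁ = [ln(V₀/D) + (r + σ²/2)T] / (σ√T)
   = [ln(376.9801/223.4344) + (0.0761 + 0.5·0.3155²)·9.4473] / (0.3155·√9.4473)
   = [0.523075 + 1.189133] / 0.969735 = 1.765644
d₂ = d₁ − σ√T = 1.765644 − 0.969735 = 0.795909
N(d₁) = 0.961272,  N(d₂) = 0.786957,  e^(−rT) = 0.487269
E₀ = V₀·N(d₁) − D·e^(−rT)·N(d₂)
   = 376.9801·0.961272 − 223.4344·0.487269·0.786957 = 276.702394
B₀ = V₀ − E₀ = 376.9801 − 276.702394 = 100.277706
spread = −(1/T)·ln(B₀/D) − r = −(1/9.4473)·ln(100.277706/223.4344) − 0.0761 = 0.00870460
in basis points: 0.00870460 × 10⁴ = 87.0460 bp

spread=87.0460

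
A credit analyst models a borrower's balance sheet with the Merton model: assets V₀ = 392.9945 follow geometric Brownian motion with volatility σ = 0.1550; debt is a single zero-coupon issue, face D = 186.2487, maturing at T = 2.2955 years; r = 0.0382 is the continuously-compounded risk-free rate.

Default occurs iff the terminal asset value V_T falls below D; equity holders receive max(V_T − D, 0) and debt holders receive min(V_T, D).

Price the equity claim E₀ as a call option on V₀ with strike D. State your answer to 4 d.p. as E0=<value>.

E0=222.3849

d₁ = [ln(V₀/D) + (r + σ²/2)T] / (σ√T)
   = [ln(392.9945/186.2487) + (0.0382 + 0.5·0.1550²)·2.2955] / (0.1550·√2.2955)
   = [0.746713 + 0.115263] / 0.234839 = 3.670495
d₂ = d₁ − σ√T = 3.670495 − 0.234839 = 3.435656
N(d₁) = 0.999879,  N(d₂) = 0.999704,  e^(−rT) = 0.916047
E₀ = V₀·N(d₁) − D·e^(−rT)·N(d₂)
   = 392.9945·0.999879 − 186.2487·0.916047·0.999704 = 222.384879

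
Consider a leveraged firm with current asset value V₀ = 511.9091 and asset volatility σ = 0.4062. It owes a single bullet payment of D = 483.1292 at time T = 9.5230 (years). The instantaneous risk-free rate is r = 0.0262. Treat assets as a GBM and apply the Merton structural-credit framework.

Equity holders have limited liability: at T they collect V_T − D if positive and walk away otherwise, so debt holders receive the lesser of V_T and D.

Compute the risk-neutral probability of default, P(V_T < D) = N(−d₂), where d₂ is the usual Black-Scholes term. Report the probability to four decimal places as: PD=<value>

d₁ = [ln(V₀/D) + (r + σ²/2)T] / (σ√T)
   = [ln(511.9091/483.1292) + (0.0262 + 0.5·0.4062²)·9.5230] / (0.4062·√9.5230)
   = [0.057863 + 1.035143] / 1.253507 = 0.871958
d₂ = d₁ − σ√T = 0.871958 − 1.253507 = -0.381549
risk-neutral PD = N(−d₂) = N(0.381549) = 0.648602

PD=0.6486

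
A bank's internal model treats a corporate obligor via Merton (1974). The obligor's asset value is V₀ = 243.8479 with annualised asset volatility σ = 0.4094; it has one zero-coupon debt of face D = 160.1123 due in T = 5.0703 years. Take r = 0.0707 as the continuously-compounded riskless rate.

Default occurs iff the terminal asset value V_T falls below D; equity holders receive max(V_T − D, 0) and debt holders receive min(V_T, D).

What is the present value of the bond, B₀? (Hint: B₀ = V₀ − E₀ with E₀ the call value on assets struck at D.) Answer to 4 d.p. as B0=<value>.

d₁ = [ln(V₀/D) + (r + σ²/2)T] / (σ√T)
   = [ln(243.8479/160.1123) + (0.0707 + 0.5·0.4094²)·5.0703] / (0.4094·√5.0703)
   = [0.420669 + 0.783383] / 0.921859 = 1.306112
d₂ = d₁ − σ√T = 1.306112 − 0.921859 = 0.384253
N(d₁) = 0.904243,  N(d₂) = 0.649604,  e^(−rT) = 0.698744
E₀ = V₀·N(d₁) − D·e^(−rT)·N(d₂)
   = 243.8479·0.904243 − 160.1123·0.698744·0.649604 = 147.821531
B₀ = V₀ − E₀ = 243.8479 − 147.821531 = 96.026369

B0=96.0264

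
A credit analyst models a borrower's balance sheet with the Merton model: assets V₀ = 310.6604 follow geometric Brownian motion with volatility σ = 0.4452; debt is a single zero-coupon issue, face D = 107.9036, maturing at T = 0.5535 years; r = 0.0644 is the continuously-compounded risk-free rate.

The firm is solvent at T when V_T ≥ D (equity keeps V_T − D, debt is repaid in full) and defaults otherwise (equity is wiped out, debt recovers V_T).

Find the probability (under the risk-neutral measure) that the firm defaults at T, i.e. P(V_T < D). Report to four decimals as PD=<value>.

d₁ = [ln(V₀/D) + (r + σ²/2)T] / (σ√T)
   = [ln(310.6604/107.9036) + (0.0644 + 0.5·0.4452²)·0.5535] / (0.4452·√0.5535)
   = [1.057462 + 0.090498] / 0.331218 = 3.465875
d₂ = d₁ − σ√T = 3.465875 − 0.331218 = 3.134657
risk-neutral PD = N(−d₂) = N(-3.134657) = 0.000860

PD=0.0009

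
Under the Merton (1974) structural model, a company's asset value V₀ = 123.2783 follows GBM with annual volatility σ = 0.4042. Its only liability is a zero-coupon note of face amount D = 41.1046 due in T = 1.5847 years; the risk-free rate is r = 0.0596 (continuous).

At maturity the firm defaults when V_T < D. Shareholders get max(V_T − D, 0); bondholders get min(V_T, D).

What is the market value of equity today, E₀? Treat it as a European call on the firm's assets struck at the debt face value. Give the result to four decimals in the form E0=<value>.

d₁ = [ln(V₀/D) + (r + σ²/2)T] / (σ√T)
   = [ln(123.2783/41.1046) + (0.0596 + 0.5·0.4042²)·1.5847] / (0.4042·√1.5847)
   = [1.098324 + 0.223900] / 0.508827 = 2.598576
d₂ = d₁ − σ√T = 2.598576 − 0.508827 = 2.089750
N(d₁) = 0.995319,  N(d₂) = 0.981680,  e^(−rT) = 0.909875
E₀ = V₀·N(d₁) − D·e^(−rT)·N(d₂)
   = 123.2783·0.995319 − 41.1046·0.909875·0.981680 = 85.986417

E0=85.9864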